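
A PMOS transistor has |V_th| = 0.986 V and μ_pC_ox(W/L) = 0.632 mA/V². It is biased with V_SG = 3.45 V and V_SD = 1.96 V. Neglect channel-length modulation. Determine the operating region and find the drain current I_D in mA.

V_ov = V_SG − |V_th| = 3.45 − 0.986 = 2.46 V.
Since V_SD = 1.96 V < V_ov = 2.46 V, the device is in the triode region.
I_D = k_p [V_ov · V_SD − ½ V_SD²] = 0.632 × [2.46 × 1.96 − 0.5 × 1.96²] = 1.84 mA.

Triode; I_D = 1.84 mA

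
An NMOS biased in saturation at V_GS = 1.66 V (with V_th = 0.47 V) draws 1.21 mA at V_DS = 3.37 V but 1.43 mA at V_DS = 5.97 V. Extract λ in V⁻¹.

With V_GS fixed, I_D ∝ (1 + λ V_DS) in saturation, so I_D2/I_D1 = (1 + λ V_DS2)/(1 + λ V_DS1).
1.43/1.21 = 1.182 = (1 + 5.97 λ)/(1 + 3.37 λ).
Solving: λ (I_D1 V_DS2 − I_D2 V_DS1) = I_D2 − I_D1, so λ = (1.43 − 1.21) / (1.21 × 5.97 − 1.43 × 3.37) = 0.22 / 2.4 = 0.0915 V⁻¹.

λ = 0.0915 V⁻¹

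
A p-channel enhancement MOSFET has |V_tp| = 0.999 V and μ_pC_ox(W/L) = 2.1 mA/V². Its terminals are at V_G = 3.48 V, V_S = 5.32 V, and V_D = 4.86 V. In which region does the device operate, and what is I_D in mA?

Triode; I_D = 0.590 mA

V_SG = V_S − V_G = 5.32 − 3.48 = 1.84 V; V_SD = V_S − V_D = 5.32 − 4.86 = 0.46 V.
V_ov = V_SG − |V_tp| = 1.84 − 0.999 = 0.841 V.
Since V_SD = 0.46 V < V_ov = 0.841 V, the device is in the triode region.
I_D = k_p [V_ov · V_SD − ½ V_SD²] = 2.1 × [0.841 × 0.46 − 0.5 × 0.46²] = 0.59 mA.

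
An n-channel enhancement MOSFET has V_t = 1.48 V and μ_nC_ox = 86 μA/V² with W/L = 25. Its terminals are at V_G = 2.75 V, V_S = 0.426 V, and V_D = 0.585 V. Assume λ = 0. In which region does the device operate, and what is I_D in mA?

V_GS = V_G − V_S = 2.75 − 0.426 = 2.32 V; V_DS = V_D − V_S = 0.585 − 0.426 = 0.159 V.
k_n = μ_nC_ox · (W/L) = 2.15 mA/V².
V_ov = V_GS − V_t = 2.32 − 1.48 = 0.844 V.
Since V_DS = 0.159 V < V_ov = 0.844 V, the device is in the triode region.
I_D = k_n [V_ov · V_DS − ½ V_DS²] = 2.15 × [0.844 × 0.159 − 0.5 × 0.159²] = 0.261 mA.

Triode; I_D = 0.261 mA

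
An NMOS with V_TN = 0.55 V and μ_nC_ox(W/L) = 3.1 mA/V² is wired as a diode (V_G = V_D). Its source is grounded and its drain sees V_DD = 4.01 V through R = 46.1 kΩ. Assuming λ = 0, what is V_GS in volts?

With gate tied to drain, V_GS = V_DS ≥ V_GS − V_TN, so the device is in saturation.
KCL at the drain: ½ k_n (V_GS − V_TN)² = (V_DD − V_GS)/R.
Let x = V_GS − 0.55. Then 71.5 x² + x − 3.46 = 0, giving x = 0.213 V (positive root), so V_GS = 0.763 V.
I_D = (V_DD − V_GS)/R = (4.01 − 0.763) / 46.1 = 0.0704 mA.

V_GS = 0.763 V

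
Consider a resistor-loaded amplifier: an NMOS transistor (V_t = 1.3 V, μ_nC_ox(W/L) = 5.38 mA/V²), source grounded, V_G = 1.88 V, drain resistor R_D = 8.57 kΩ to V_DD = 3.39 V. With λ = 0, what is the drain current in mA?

I_D = 0.379 mA

V_GS = V_G = 1.88 V, so V_ov = 1.88 − 1.3 = 0.58 V.
Assume saturation: I_D = ½ k_n V_ov² = 0.5 × 5.38 × 0.58² = 0.905 mA, giving V_DS = V_DD − I_D R_D = 3.39 − 0.905 × 8.57 = -4.37 V.
But -4.37 V < V_ov = 0.58 V, so the device is actually in triode.
In triode I_D = k_n[V_ov V_DS − ½ V_DS²] and I_D = (V_DD − V_DS)/R_D. Equating: 23.1 V_DS² − 27.74 V_DS + 3.39 = 0, giving V_DS = 0.138 V (the root below V_ov).
I_D = (3.39 − 0.138) / 8.57 = 0.379 mA.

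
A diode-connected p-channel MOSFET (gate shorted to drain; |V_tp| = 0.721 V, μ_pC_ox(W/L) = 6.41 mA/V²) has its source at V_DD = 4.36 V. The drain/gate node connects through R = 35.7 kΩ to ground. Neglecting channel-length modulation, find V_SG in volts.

With gate tied to drain, V_SG = V_SD ≥ V_SG − |V_tp|, so the device is in saturation.
KCL at the drain: ½ k_p (V_SG − |V_tp|)² = (V_DD − V_SG)/R.
Let x = V_SG − 0.721. Then 114 x² + x − 3.639 = 0, giving x = 0.174 V (positive root), so V_SG = 0.895 V.
I_D = (V_DD − V_SG)/R = (4.36 − 0.895) / 35.7 = 0.0971 mA.

V_SG = 0.895 V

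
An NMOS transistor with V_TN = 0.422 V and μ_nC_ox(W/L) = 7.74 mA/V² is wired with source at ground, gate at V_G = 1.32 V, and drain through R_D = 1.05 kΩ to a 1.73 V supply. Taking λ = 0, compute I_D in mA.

V_GS = V_G = 1.32 V, so V_ov = 1.32 − 0.422 = 0.898 V.
Assume saturation: I_D = ½ k_n V_ov² = 0.5 × 7.74 × 0.898² = 3.12 mA, giving V_DS = V_DD − I_D R_D = 1.73 − 3.12 × 1.05 = -1.55 V.
But -1.55 V < V_ov = 0.898 V, so the device is actually in triode.
In triode I_D = k_n[V_ov V_DS − ½ V_DS²] and I_D = (V_DD − V_DS)/R_D. Equating: 4.06 V_DS² − 8.298 V_DS + 1.73 = 0, giving V_DS = 0.236 V (the root below V_ov).
I_D = (1.73 − 0.236) / 1.05 = 1.42 mA.

I_D = 1.42 mA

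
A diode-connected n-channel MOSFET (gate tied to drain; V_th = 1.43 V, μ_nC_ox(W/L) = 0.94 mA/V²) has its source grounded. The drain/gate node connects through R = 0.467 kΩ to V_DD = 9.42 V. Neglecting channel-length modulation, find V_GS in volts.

With gate tied to drain, V_GS = V_DS ≥ V_GS − V_th, so the device is in saturation.
KCL at the drain: ½ k_n (V_GS − V_th)² = (V_DD − V_GS)/R.
Let x = V_GS − 1.43. Then 0.219 x² + x − 7.99 = 0, giving x = 4.17 V (positive root), so V_GS = 5.6 V.
I_D = (V_DD − V_GS)/R = (9.42 − 5.6) / 0.467 = 8.18 mA.

V_GS = 5.60 V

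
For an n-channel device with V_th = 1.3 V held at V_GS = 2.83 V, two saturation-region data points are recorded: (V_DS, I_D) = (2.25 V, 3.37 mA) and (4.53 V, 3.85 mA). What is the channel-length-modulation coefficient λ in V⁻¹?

With V_GS fixed, I_D ∝ (1 + λ V_DS) in saturation, so I_D2/I_D1 = (1 + λ V_DS2)/(1 + λ V_DS1).
3.85/3.37 = 1.142 = (1 + 4.53 λ)/(1 + 2.25 λ).
Solving: λ (I_D1 V_DS2 − I_D2 V_DS1) = I_D2 − I_D1, so λ = (3.85 − 3.37) / (3.37 × 4.53 − 3.85 × 2.25) = 0.48 / 6.6 = 0.0727 V⁻¹.

λ = 0.0727 V⁻¹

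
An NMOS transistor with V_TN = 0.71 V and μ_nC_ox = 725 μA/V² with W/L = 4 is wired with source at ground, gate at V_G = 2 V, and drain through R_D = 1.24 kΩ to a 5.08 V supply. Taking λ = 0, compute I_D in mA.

V_GS = V_G = 2 V, so V_ov = 2 − 0.71 = 1.29 V.
k_n = μ_nC_ox · (W/L) = 2.9 mA/V².
Assume saturation: I_D = ½ k_n V_ov² = 0.5 × 2.9 × 1.29² = 2.41 mA, giving V_DS = V_DD − I_D R_D = 5.08 − 2.41 × 1.24 = 2.09 V.
V_DS = 2.09 V ≥ V_ov = 1.29 V, confirming saturation.

I_D = 2.41 mA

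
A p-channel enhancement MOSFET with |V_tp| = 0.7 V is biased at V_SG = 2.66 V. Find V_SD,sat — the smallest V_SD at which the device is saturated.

The boundary between triode and saturation is V_SD = V_SG − |V_tp| = V_ov.
V_ov = 2.66 − 0.7 = 1.96 V.

V_SD,sat = 1.96 V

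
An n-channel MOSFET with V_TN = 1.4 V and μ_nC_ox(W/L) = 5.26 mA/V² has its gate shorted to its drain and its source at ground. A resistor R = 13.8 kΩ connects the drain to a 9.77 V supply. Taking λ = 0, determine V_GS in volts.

V_GS = 1.87 V

With gate tied to drain, V_GS = V_DS ≥ V_GS − V_TN, so the device is in saturation.
KCL at the drain: ½ k_n (V_GS − V_TN)² = (V_DD − V_GS)/R.
Let x = V_GS − 1.4. Then 36.3 x² + x − 8.37 = 0, giving x = 0.467 V (positive root), so V_GS = 1.87 V.
I_D = (V_DD − V_GS)/R = (9.77 − 1.87) / 13.8 = 0.573 mA.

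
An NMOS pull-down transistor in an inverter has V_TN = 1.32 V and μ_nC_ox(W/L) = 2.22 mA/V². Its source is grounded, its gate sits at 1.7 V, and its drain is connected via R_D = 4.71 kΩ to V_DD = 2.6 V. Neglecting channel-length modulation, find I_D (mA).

I_D = 0.160 mA

V_GS = V_G = 1.7 V, so V_ov = 1.7 − 1.32 = 0.38 V.
Assume saturation: I_D = ½ k_n V_ov² = 0.5 × 2.22 × 0.38² = 0.16 mA, giving V_DS = V_DD − I_D R_D = 2.6 − 0.16 × 4.71 = 1.85 V.
V_DS = 1.85 V ≥ V_ov = 0.38 V, confirming saturation.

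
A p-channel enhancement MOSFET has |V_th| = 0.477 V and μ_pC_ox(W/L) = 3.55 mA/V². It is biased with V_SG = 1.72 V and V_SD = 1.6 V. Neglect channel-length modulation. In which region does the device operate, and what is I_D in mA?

Saturation; I_D = 2.74 mA

V_ov = V_SG − |V_th| = 1.72 − 0.477 = 1.24 V.
Since V_SD = 1.6 V ≥ V_ov = 1.24 V, the device is in saturation.
I_D = ½ k_p V_ov² = 0.5 × 3.55 × 1.24² = 2.74 mA.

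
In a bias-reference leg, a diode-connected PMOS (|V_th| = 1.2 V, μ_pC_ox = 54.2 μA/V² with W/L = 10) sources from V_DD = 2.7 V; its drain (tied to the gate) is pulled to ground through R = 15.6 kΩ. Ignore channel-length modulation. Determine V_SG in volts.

V_SG = 1.69 V

With gate tied to drain, V_SG = V_SD ≥ V_SG − |V_th|, so the device is in saturation.
k_p = μ_pC_ox · (W/L) = 0.542 mA/V².
KCL at the drain: ½ k_p (V_SG − |V_th|)² = (V_DD − V_SG)/R.
Let x = V_SG − 1.2. Then 4.23 x² + x − 1.5 = 0, giving x = 0.489 V (positive root), so V_SG = 1.69 V.
I_D = (V_DD − V_SG)/R = (2.7 − 1.69) / 15.6 = 0.0648 mA.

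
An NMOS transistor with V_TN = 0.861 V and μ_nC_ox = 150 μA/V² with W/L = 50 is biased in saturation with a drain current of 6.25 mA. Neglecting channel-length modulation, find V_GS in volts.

V_GS = 2.15 V

k_n = μ_nC_ox · (W/L) = 7.5 mA/V².
In saturation I_D = ½ k_n (V_GS − V_TN)², so V_GS − V_TN = √(2 I_D / k_n) = √(2 × 6.25 / 7.5) = 1.29 V.
V_GS = 0.861 + 1.29 = 2.15 V.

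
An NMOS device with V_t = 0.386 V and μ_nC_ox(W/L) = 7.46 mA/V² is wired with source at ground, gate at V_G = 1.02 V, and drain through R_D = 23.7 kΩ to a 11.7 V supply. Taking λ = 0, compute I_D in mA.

V_GS = V_G = 1.02 V, so V_ov = 1.02 − 0.386 = 0.634 V.
Assume saturation: I_D = ½ k_n V_ov² = 0.5 × 7.46 × 0.634² = 1.5 mA, giving V_DS = V_DD − I_D R_D = 11.7 − 1.5 × 23.7 = -23.8 V.
But -23.8 V < V_ov = 0.634 V, so the device is actually in triode.
In triode I_D = k_n[V_ov V_DS − ½ V_DS²] and I_D = (V_DD − V_DS)/R_D. Equating: 88.4 V_DS² − 113.1 V_DS + 11.7 = 0, giving V_DS = 0.114 V (the root below V_ov).
I_D = (11.7 − 0.114) / 23.7 = 0.489 mA.

I_D = 0.489 mA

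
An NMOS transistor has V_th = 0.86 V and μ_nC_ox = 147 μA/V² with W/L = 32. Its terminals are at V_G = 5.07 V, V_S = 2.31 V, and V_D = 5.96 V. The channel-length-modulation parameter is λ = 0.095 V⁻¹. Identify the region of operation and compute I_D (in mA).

V_GS = V_G − V_S = 5.07 − 2.31 = 2.76 V; V_DS = V_D − V_S = 5.96 − 2.31 = 3.65 V.
k_n = μ_nC_ox · (W/L) = 4.704 mA/V².
V_ov = V_GS − V_th = 2.76 − 0.86 = 1.9 V.
Since V_DS = 3.65 V ≥ V_ov = 1.9 V, the device is in saturation.
I_D = ½ k_n V_ov² (1 + λ V_DS) = 0.5 × 4.704 × 1.9² × (1 + 0.095 × 3.65) = 11.4 mA.

Saturation; I_D = 11.4 mA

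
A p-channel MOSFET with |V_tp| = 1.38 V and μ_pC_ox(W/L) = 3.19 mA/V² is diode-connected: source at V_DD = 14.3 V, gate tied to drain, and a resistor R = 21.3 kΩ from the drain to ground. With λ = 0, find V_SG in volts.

With gate tied to drain, V_SG = V_SD ≥ V_SG − |V_tp|, so the device is in saturation.
KCL at the drain: ½ k_p (V_SG − |V_tp|)² = (V_DD − V_SG)/R.
Let x = V_SG − 1.38. Then 34 x² + x − 12.92 = 0, giving x = 0.602 V (positive root), so V_SG = 1.98 V.
I_D = (V_DD − V_SG)/R = (14.3 − 1.98) / 21.3 = 0.578 mA.

V_SG = 1.98 V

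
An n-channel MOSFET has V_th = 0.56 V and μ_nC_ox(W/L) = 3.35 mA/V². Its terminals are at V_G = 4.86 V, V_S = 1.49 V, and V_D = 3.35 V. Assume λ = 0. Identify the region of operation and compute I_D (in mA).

Triode; I_D = 11.7 mA

V_GS = V_G − V_S = 4.86 − 1.49 = 3.37 V; V_DS = V_D − V_S = 3.35 − 1.49 = 1.86 V.
V_ov = V_GS − V_th = 3.37 − 0.56 = 2.81 V.
Since V_DS = 1.86 V < V_ov = 2.81 V, the device is in the triode region.
I_D = k_n [V_ov · V_DS − ½ V_DS²] = 3.35 × [2.81 × 1.86 − 0.5 × 1.86²] = 11.7 mA.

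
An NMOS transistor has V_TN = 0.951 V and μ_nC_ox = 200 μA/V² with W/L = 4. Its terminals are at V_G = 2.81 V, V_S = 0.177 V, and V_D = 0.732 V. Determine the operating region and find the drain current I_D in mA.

Triode; I_D = 0.624 mA

V_GS = V_G − V_S = 2.81 − 0.177 = 2.63 V; V_DS = V_D − V_S = 0.732 − 0.177 = 0.555 V.
k_n = μ_nC_ox · (W/L) = 0.8 mA/V².
V_ov = V_GS − V_TN = 2.63 − 0.951 = 1.68 V.
Since V_DS = 0.555 V < V_ov = 1.68 V, the device is in the triode region.
I_D = k_n [V_ov · V_DS − ½ V_DS²] = 0.8 × [1.68 × 0.555 − 0.5 × 0.555²] = 0.624 mA.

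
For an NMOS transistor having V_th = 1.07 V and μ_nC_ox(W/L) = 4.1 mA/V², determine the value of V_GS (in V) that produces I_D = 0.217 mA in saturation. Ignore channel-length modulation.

In saturation I_D = ½ k_n (V_GS − V_th)², so V_GS − V_th = √(2 I_D / k_n) = √(2 × 0.217 / 4.1) = 0.325 V.
V_GS = 1.07 + 0.325 = 1.4 V.

V_GS = 1.40 V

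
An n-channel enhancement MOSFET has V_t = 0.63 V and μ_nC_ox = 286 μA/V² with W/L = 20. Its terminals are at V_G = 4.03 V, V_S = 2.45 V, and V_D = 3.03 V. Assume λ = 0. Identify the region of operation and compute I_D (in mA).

V_GS = V_G − V_S = 4.03 − 2.45 = 1.58 V; V_DS = V_D − V_S = 3.03 − 2.45 = 0.58 V.
k_n = μ_nC_ox · (W/L) = 5.72 mA/V².
V_ov = V_GS − V_t = 1.58 − 0.63 = 0.95 V.
Since V_DS = 0.58 V < V_ov = 0.95 V, the device is in the triode region.
I_D = k_n [V_ov · V_DS − ½ V_DS²] = 5.72 × [0.95 × 0.58 − 0.5 × 0.58²] = 2.19 mA.

Triode; I_D = 2.19 mA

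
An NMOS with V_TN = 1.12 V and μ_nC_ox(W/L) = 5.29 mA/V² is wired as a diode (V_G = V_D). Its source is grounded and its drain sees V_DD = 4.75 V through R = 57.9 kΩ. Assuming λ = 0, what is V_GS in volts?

V_GS = 1.27 V

With gate tied to drain, V_GS = V_DS ≥ V_GS − V_TN, so the device is in saturation.
KCL at the drain: ½ k_n (V_GS − V_TN)² = (V_DD − V_GS)/R.
Let x = V_GS − 1.12. Then 153 x² + x − 3.63 = 0, giving x = 0.151 V (positive root), so V_GS = 1.27 V.
I_D = (V_DD − V_GS)/R = (4.75 − 1.27) / 57.9 = 0.0601 mA.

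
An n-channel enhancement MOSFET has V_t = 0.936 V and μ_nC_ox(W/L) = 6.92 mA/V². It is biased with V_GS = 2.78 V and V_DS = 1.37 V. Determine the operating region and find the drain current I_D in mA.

V_ov = V_GS − V_t = 2.78 − 0.936 = 1.84 V.
Since V_DS = 1.37 V < V_ov = 1.84 V, the device is in the triode region.
I_D = k_n [V_ov · V_DS − ½ V_DS²] = 6.92 × [1.84 × 1.37 − 0.5 × 1.37²] = 11 mA.

Triode; I_D = 11.0 mA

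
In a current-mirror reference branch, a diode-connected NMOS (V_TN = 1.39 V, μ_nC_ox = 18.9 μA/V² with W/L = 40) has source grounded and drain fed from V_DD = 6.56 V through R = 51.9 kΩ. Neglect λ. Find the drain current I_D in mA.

I_D = 0.0902 mA

With gate tied to drain, V_GS = V_DS ≥ V_GS − V_TN, so the device is in saturation.
k_n = μ_nC_ox · (W/L) = 0.756 mA/V².
KCL at the drain: ½ k_n (V_GS − V_TN)² = (V_DD − V_GS)/R.
Let x = V_GS − 1.39. Then 19.6 x² + x − 5.17 = 0, giving x = 0.488 V (positive root), so V_GS = 1.88 V.
I_D = (V_DD − V_GS)/R = (6.56 − 1.88) / 51.9 = 0.0902 mA.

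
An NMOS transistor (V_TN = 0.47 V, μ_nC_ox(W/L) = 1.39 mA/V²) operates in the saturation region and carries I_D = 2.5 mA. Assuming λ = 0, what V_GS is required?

In saturation I_D = ½ k_n (V_GS − V_TN)², so V_GS − V_TN = √(2 I_D / k_n) = √(2 × 2.5 / 1.39) = 1.9 V.
V_GS = 0.47 + 1.9 = 2.37 V.

V_GS = 2.37 V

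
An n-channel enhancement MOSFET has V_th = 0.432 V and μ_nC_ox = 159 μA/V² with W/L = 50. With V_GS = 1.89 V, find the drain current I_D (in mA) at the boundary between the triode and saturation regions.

I_D = 8.45 mA

At the boundary V_DS = V_ov = V_GS − V_th = 1.89 − 0.432 = 1.46 V.
k_n = μ_nC_ox · (W/L) = 7.95 mA/V².
I_D = ½ k_n V_ov² = 0.5 × 7.95 × 1.46² = 8.45 mA.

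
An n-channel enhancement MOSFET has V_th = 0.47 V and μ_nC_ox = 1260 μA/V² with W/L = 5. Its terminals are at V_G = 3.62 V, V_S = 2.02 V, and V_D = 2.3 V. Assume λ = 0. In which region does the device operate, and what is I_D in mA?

V_GS = V_G − V_S = 3.62 − 2.02 = 1.6 V; V_DS = V_D − V_S = 2.3 − 2.02 = 0.28 V.
k_n = μ_nC_ox · (W/L) = 6.3 mA/V².
V_ov = V_GS − V_th = 1.6 − 0.47 = 1.13 V.
Since V_DS = 0.28 V < V_ov = 1.13 V, the device is in the triode region.
I_D = k_n [V_ov · V_DS − ½ V_DS²] = 6.3 × [1.13 × 0.28 − 0.5 × 0.28²] = 1.75 mA.

Triode; I_D = 1.75 mA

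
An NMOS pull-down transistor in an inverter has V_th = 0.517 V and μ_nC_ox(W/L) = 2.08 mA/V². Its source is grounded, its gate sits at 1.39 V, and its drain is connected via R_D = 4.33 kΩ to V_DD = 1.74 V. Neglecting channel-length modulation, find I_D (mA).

V_GS = V_G = 1.39 V, so V_ov = 1.39 − 0.517 = 0.873 V.
Assume saturation: I_D = ½ k_n V_ov² = 0.5 × 2.08 × 0.873² = 0.793 mA, giving V_DS = V_DD − I_D R_D = 1.74 − 0.793 × 4.33 = -1.69 V.
But -1.69 V < V_ov = 0.873 V, so the device is actually in triode.
In triode I_D = k_n[V_ov V_DS − ½ V_DS²] and I_D = (V_DD − V_DS)/R_D. Equating: 4.5 V_DS² − 8.863 V_DS + 1.74 = 0, giving V_DS = 0.221 V (the root below V_ov).
I_D = (1.74 − 0.221) / 4.33 = 0.351 mA.

I_D = 0.351 mA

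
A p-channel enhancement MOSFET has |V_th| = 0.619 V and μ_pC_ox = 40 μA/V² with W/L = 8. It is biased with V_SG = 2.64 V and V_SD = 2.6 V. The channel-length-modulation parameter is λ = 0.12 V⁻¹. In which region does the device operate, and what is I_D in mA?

k_p = μ_pC_ox · (W/L) = 0.32 mA/V².
V_ov = V_SG − |V_th| = 2.64 − 0.619 = 2.02 V.
Since V_SD = 2.6 V ≥ V_ov = 2.02 V, the device is in saturation.
I_D = ½ k_p V_ov² (1 + λ V_SD) = 0.5 × 0.32 × 2.02² × (1 + 0.12 × 2.6) = 0.857 mA.

Saturation; I_D = 0.857 mA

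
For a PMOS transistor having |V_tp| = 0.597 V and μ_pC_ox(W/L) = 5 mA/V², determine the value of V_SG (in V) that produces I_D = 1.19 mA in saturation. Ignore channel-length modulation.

V_SG = 1.29 V

In saturation I_D = ½ k_p (V_SG − |V_tp|)², so V_SG − |V_tp| = √(2 I_D / k_p) = √(2 × 1.19 / 5) = 0.69 V.
V_SG = 0.597 + 0.69 = 1.29 V.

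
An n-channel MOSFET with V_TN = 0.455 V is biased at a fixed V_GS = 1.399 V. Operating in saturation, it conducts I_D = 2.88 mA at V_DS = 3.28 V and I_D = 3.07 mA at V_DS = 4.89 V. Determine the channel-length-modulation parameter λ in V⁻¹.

λ = 0.0473 V⁻¹

With V_GS fixed, I_D ∝ (1 + λ V_DS) in saturation, so I_D2/I_D1 = (1 + λ V_DS2)/(1 + λ V_DS1).
3.07/2.88 = 1.066 = (1 + 4.89 λ)/(1 + 3.28 λ).
Solving: λ (I_D1 V_DS2 − I_D2 V_DS1) = I_D2 − I_D1, so λ = (3.07 − 2.88) / (2.88 × 4.89 − 3.07 × 3.28) = 0.19 / 4.01 = 0.0473 V⁻¹.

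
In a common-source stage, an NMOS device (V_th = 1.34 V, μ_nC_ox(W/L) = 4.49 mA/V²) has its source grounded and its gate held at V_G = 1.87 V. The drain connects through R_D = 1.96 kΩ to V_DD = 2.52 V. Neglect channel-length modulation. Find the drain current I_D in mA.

I_D = 0.631 mA

V_GS = V_G = 1.87 V, so V_ov = 1.87 − 1.34 = 0.53 V.
Assume saturation: I_D = ½ k_n V_ov² = 0.5 × 4.49 × 0.53² = 0.631 mA, giving V_DS = V_DD − I_D R_D = 2.52 − 0.631 × 1.96 = 1.28 V.
V_DS = 1.28 V ≥ V_ov = 0.53 V, confirming saturation.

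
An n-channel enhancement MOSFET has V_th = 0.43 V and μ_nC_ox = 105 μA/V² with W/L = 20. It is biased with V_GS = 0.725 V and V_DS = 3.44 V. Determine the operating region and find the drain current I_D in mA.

Saturation; I_D = 0.0914 mA

k_n = μ_nC_ox · (W/L) = 2.1 mA/V².
V_ov = V_GS − V_th = 0.725 − 0.43 = 0.295 V.
Since V_DS = 3.44 V ≥ V_ov = 0.295 V, the device is in saturation.
I_D = ½ k_n V_ov² = 0.5 × 2.1 × 0.295² = 0.0914 mA.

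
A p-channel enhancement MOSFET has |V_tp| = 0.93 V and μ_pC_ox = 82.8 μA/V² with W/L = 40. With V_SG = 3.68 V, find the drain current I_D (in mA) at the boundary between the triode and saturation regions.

At the boundary V_SD = V_ov = V_SG − |V_tp| = 3.68 − 0.93 = 2.75 V.
k_p = μ_pC_ox · (W/L) = 3.312 mA/V².
I_D = ½ k_p V_ov² = 0.5 × 3.312 × 2.75² = 12.5 mA.

I_D = 12.5 mA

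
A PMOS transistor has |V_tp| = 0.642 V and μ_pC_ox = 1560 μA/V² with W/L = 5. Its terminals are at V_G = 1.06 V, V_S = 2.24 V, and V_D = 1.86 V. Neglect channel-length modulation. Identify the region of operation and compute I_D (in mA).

Triode; I_D = 1.03 mA

V_SG = V_S − V_G = 2.24 − 1.06 = 1.18 V; V_SD = V_S − V_D = 2.24 − 1.86 = 0.38 V.
k_p = μ_pC_ox · (W/L) = 7.8 mA/V².
V_ov = V_SG − |V_tp| = 1.18 − 0.642 = 0.538 V.
Since V_SD = 0.38 V < V_ov = 0.538 V, the device is in the triode region.
I_D = k_p [V_ov · V_SD − ½ V_SD²] = 7.8 × [0.538 × 0.38 − 0.5 × 0.38²] = 1.03 mA.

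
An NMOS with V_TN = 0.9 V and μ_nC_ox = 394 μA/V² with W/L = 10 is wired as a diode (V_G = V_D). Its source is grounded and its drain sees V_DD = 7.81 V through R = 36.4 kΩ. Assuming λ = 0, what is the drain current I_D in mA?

With gate tied to drain, V_GS = V_DS ≥ V_GS − V_TN, so the device is in saturation.
k_n = μ_nC_ox · (W/L) = 3.94 mA/V².
KCL at the drain: ½ k_n (V_GS − V_TN)² = (V_DD − V_GS)/R.
Let x = V_GS − 0.9. Then 71.7 x² + x − 6.91 = 0, giving x = 0.304 V (positive root), so V_GS = 1.2 V.
I_D = (V_DD − V_GS)/R = (7.81 − 1.2) / 36.4 = 0.181 mA.

I_D = 0.181 mA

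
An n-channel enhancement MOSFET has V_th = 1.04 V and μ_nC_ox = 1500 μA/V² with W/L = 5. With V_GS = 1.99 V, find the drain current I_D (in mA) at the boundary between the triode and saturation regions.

I_D = 3.38 mA

At the boundary V_DS = V_ov = V_GS − V_th = 1.99 − 1.04 = 0.95 V.
k_n = μ_nC_ox · (W/L) = 7.5 mA/V².
I_D = ½ k_n V_ov² = 0.5 × 7.5 × 0.95² = 3.38 mA.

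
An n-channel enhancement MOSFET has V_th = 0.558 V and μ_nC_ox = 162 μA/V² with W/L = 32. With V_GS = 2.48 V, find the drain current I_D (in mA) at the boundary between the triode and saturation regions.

I_D = 9.58 mA

At the boundary V_DS = V_ov = V_GS − V_th = 2.48 − 0.558 = 1.92 V.
k_n = μ_nC_ox · (W/L) = 5.184 mA/V².
I_D = ½ k_n V_ov² = 0.5 × 5.184 × 1.92² = 9.58 mA.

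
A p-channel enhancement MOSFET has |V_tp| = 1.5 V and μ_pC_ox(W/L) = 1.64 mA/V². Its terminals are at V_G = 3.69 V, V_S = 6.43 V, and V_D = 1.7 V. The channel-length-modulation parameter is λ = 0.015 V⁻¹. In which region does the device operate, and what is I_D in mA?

Saturation; I_D = 1.35 mA

V_SG = V_S − V_G = 6.43 − 3.69 = 2.74 V; V_SD = V_S − V_D = 6.43 − 1.7 = 4.73 V.
V_ov = V_SG − |V_tp| = 2.74 − 1.5 = 1.24 V.
Since V_SD = 4.73 V ≥ V_ov = 1.24 V, the device is in saturation.
I_D = ½ k_p V_ov² (1 + λ V_SD) = 0.5 × 1.64 × 1.24² × (1 + 0.015 × 4.73) = 1.35 mA.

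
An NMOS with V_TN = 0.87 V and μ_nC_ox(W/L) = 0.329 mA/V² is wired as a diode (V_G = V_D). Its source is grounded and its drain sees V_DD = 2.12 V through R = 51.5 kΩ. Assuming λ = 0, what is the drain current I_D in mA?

With gate tied to drain, V_GS = V_DS ≥ V_GS − V_TN, so the device is in saturation.
KCL at the drain: ½ k_n (V_GS − V_TN)² = (V_DD − V_GS)/R.
Let x = V_GS − 0.87. Then 8.47 x² + x − 1.25 = 0, giving x = 0.33 V (positive root), so V_GS = 1.2 V.
I_D = (V_DD − V_GS)/R = (2.12 − 1.2) / 51.5 = 0.0179 mA.

I_D = 0.0179 mA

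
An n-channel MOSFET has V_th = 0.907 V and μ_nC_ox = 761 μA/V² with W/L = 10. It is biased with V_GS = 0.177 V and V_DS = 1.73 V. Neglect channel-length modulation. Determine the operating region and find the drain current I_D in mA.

V_GS = 0.177 V < V_th = 0.907 V, so the transistor is in cutoff.

Cutoff; I_D = 0 mA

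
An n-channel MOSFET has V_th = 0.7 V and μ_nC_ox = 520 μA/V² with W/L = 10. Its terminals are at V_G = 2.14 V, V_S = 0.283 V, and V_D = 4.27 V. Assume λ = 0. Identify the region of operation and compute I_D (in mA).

V_GS = V_G − V_S = 2.14 − 0.283 = 1.86 V; V_DS = V_D − V_S = 4.27 − 0.283 = 3.99 V.
k_n = μ_nC_ox · (W/L) = 5.2 mA/V².
V_ov = V_GS − V_th = 1.86 − 0.7 = 1.16 V.
Since V_DS = 3.99 V ≥ V_ov = 1.16 V, the device is in saturation.
I_D = ½ k_n V_ov² = 0.5 × 5.2 × 1.16² = 3.48 mA.

Saturation; I_D = 3.48 mA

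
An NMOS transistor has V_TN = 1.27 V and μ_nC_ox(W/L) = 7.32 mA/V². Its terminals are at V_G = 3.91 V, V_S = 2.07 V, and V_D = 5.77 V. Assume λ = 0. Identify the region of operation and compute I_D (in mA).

V_GS = V_G − V_S = 3.91 − 2.07 = 1.84 V; V_DS = V_D − V_S = 5.77 − 2.07 = 3.7 V.
V_ov = V_GS − V_TN = 1.84 − 1.27 = 0.57 V.
Since V_DS = 3.7 V ≥ V_ov = 0.57 V, the device is in saturation.
I_D = ½ k_n V_ov² = 0.5 × 7.32 × 0.57² = 1.19 mA.

Saturation; I_D = 1.19 mA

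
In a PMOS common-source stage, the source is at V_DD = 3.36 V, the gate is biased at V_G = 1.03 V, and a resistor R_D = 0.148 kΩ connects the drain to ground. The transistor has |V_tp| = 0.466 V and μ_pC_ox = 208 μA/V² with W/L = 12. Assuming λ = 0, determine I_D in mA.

V_SG = V_DD − V_G = 3.36 − 1.03 = 2.33 V, so V_ov = 2.33 − 0.466 = 1.86 V.
k_p = μ_pC_ox · (W/L) = 2.496 mA/V².
Assume saturation: I_D = ½ k_p V_ov² = 0.5 × 2.496 × 1.86² = 4.34 mA, giving V_SD = V_DD − I_D R_D = 3.36 − 4.34 × 0.148 = 2.72 V.
V_SD = 2.72 V ≥ V_ov = 1.86 V, confirming saturation.

I_D = 4.34 mA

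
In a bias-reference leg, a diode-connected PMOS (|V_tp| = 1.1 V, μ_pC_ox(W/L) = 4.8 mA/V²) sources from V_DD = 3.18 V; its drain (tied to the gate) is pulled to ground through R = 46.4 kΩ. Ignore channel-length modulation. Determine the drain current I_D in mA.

With gate tied to drain, V_SG = V_SD ≥ V_SG − |V_tp|, so the device is in saturation.
KCL at the drain: ½ k_p (V_SG − |V_tp|)² = (V_DD − V_SG)/R.
Let x = V_SG − 1.1. Then 111 x² + x − 2.08 = 0, giving x = 0.132 V (positive root), so V_SG = 1.23 V.
I_D = (V_DD − V_SG)/R = (3.18 − 1.23) / 46.4 = 0.042 mA.

I_D = 0.0420 mA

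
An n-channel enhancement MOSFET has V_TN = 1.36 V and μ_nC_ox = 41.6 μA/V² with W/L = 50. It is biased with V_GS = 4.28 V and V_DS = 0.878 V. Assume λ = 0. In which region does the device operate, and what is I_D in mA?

k_n = μ_nC_ox · (W/L) = 2.08 mA/V².
V_ov = V_GS − V_TN = 4.28 − 1.36 = 2.92 V.
Since V_DS = 0.878 V < V_ov = 2.92 V, the device is in the triode region.
I_D = k_n [V_ov · V_DS − ½ V_DS²] = 2.08 × [2.92 × 0.878 − 0.5 × 0.878²] = 4.53 mA.

Triode; I_D = 4.53 mA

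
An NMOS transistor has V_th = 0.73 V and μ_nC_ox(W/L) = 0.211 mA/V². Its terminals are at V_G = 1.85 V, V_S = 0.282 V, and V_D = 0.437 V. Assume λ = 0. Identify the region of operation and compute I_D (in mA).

V_GS = V_G − V_S = 1.85 − 0.282 = 1.57 V; V_DS = V_D − V_S = 0.437 − 0.282 = 0.155 V.
V_ov = V_GS − V_th = 1.57 − 0.73 = 0.838 V.
Since V_DS = 0.155 V < V_ov = 0.838 V, the device is in the triode region.
I_D = k_n [V_ov · V_DS − ½ V_DS²] = 0.211 × [0.838 × 0.155 − 0.5 × 0.155²] = 0.0249 mA.

Triode; I_D = 0.0249 mA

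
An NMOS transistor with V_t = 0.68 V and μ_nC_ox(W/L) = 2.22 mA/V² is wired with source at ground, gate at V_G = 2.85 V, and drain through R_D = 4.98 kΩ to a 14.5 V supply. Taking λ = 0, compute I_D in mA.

I_D = 2.77 mA

V_GS = V_G = 2.85 V, so V_ov = 2.85 − 0.68 = 2.17 V.
Assume saturation: I_D = ½ k_n V_ov² = 0.5 × 2.22 × 2.17² = 5.23 mA, giving V_DS = V_DD − I_D R_D = 14.5 − 5.23 × 4.98 = -11.5 V.
But -11.5 V < V_ov = 2.17 V, so the device is actually in triode.
In triode I_D = k_n[V_ov V_DS − ½ V_DS²] and I_D = (V_DD − V_DS)/R_D. Equating: 5.53 V_DS² − 24.99 V_DS + 14.5 = 0, giving V_DS = 0.684 V (the root below V_ov).
I_D = (14.5 − 0.684) / 4.98 = 2.77 mA.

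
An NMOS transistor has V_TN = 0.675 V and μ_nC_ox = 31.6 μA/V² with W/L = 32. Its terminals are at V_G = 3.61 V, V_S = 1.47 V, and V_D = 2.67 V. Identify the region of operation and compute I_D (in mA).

V_GS = V_G − V_S = 3.61 − 1.47 = 2.14 V; V_DS = V_D − V_S = 2.67 − 1.47 = 1.2 V.
k_n = μ_nC_ox · (W/L) = 1.011 mA/V².
V_ov = V_GS − V_TN = 2.14 − 0.675 = 1.46 V.
Since V_DS = 1.2 V < V_ov = 1.46 V, the device is in the triode region.
I_D = k_n [V_ov · V_DS − ½ V_DS²] = 1.011 × [1.46 × 1.2 − 0.5 × 1.2²] = 1.05 mA.

Triode; I_D = 1.05 mA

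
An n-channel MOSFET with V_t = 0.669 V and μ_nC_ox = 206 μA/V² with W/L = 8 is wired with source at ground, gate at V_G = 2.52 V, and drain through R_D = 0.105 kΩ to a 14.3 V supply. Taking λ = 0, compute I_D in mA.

V_GS = V_G = 2.52 V, so V_ov = 2.52 − 0.669 = 1.85 V.
k_n = μ_nC_ox · (W/L) = 1.648 mA/V².
Assume saturation: I_D = ½ k_n V_ov² = 0.5 × 1.648 × 1.85² = 2.82 mA, giving V_DS = V_DD − I_D R_D = 14.3 − 2.82 × 0.105 = 14 V.
V_DS = 14 V ≥ V_ov = 1.85 V, confirming saturation.

I_D = 2.82 mA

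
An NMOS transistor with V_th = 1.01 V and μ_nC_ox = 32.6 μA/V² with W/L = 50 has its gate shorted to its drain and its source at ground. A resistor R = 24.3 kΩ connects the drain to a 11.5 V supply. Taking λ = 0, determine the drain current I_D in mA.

With gate tied to drain, V_GS = V_DS ≥ V_GS − V_th, so the device is in saturation.
k_n = μ_nC_ox · (W/L) = 1.63 mA/V².
KCL at the drain: ½ k_n (V_GS − V_th)² = (V_DD − V_GS)/R.
Let x = V_GS − 1.01. Then 19.8 x² + x − 10.49 = 0, giving x = 0.703 V (positive root), so V_GS = 1.71 V.
I_D = (V_DD − V_GS)/R = (11.5 − 1.71) / 24.3 = 0.403 mA.

I_D = 0.403 mA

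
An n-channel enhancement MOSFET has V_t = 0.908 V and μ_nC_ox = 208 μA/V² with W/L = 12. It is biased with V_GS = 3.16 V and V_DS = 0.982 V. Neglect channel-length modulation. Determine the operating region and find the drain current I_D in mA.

Triode; I_D = 4.32 mA

k_n = μ_nC_ox · (W/L) = 2.496 mA/V².
V_ov = V_GS − V_t = 3.16 − 0.908 = 2.25 V.
Since V_DS = 0.982 V < V_ov = 2.25 V, the device is in the triode region.
I_D = k_n [V_ov · V_DS − ½ V_DS²] = 2.496 × [2.25 × 0.982 − 0.5 × 0.982²] = 4.32 mA.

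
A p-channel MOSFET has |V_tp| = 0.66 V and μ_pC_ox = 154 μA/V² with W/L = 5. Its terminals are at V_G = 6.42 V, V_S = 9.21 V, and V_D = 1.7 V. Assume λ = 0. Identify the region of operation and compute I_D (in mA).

Saturation; I_D = 1.75 mA

V_SG = V_S − V_G = 9.21 − 6.42 = 2.79 V; V_SD = V_S − V_D = 9.21 − 1.7 = 7.51 V.
k_p = μ_pC_ox · (W/L) = 0.77 mA/V².
V_ov = V_SG − |V_tp| = 2.79 − 0.66 = 2.13 V.
Since V_SD = 7.51 V ≥ V_ov = 2.13 V, the device is in saturation.
I_D = ½ k_p V_ov² = 0.5 × 0.77 × 2.13² = 1.75 mA.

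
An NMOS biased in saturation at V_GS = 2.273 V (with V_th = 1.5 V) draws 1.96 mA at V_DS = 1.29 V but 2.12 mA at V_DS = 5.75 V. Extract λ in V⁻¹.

With V_GS fixed, I_D ∝ (1 + λ V_DS) in saturation, so I_D2/I_D1 = (1 + λ V_DS2)/(1 + λ V_DS1).
2.12/1.96 = 1.082 = (1 + 5.75 λ)/(1 + 1.29 λ).
Solving: λ (I_D1 V_DS2 − I_D2 V_DS1) = I_D2 − I_D1, so λ = (2.12 − 1.96) / (1.96 × 5.75 − 2.12 × 1.29) = 0.16 / 8.54 = 0.0187 V⁻¹.

λ = 0.0187 V⁻¹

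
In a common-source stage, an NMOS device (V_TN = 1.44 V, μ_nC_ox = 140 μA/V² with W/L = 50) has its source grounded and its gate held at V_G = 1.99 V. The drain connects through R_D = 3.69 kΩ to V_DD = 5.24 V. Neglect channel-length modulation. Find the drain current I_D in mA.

I_D = 1.06 mA

V_GS = V_G = 1.99 V, so V_ov = 1.99 − 1.44 = 0.55 V.
k_n = μ_nC_ox · (W/L) = 7 mA/V².
Assume saturation: I_D = ½ k_n V_ov² = 0.5 × 7 × 0.55² = 1.06 mA, giving V_DS = V_DD − I_D R_D = 5.24 − 1.06 × 3.69 = 1.33 V.
V_DS = 1.33 V ≥ V_ov = 0.55 V, confirming saturation.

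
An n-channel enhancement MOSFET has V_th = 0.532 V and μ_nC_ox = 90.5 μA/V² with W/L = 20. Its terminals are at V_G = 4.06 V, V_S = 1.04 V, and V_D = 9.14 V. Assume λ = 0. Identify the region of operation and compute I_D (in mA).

Saturation; I_D = 5.60 mA

V_GS = V_G − V_S = 4.06 − 1.04 = 3.02 V; V_DS = V_D − V_S = 9.14 − 1.04 = 8.1 V.
k_n = μ_nC_ox · (W/L) = 1.81 mA/V².
V_ov = V_GS − V_th = 3.02 − 0.532 = 2.49 V.
Since V_DS = 8.1 V ≥ V_ov = 2.49 V, the device is in saturation.
I_D = ½ k_n V_ov² = 0.5 × 1.81 × 2.49² = 5.6 mA.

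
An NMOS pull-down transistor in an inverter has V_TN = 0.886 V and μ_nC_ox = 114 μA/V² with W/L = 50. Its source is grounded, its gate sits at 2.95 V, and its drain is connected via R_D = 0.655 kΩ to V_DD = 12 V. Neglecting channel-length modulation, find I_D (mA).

I_D = 12.1 mA

V_GS = V_G = 2.95 V, so V_ov = 2.95 − 0.886 = 2.06 V.
k_n = μ_nC_ox · (W/L) = 5.7 mA/V².
Assume saturation: I_D = ½ k_n V_ov² = 0.5 × 5.7 × 2.06² = 12.1 mA, giving V_DS = V_DD − I_D R_D = 12 − 12.1 × 0.655 = 4.05 V.
V_DS = 4.05 V ≥ V_ov = 2.06 V, confirming saturation.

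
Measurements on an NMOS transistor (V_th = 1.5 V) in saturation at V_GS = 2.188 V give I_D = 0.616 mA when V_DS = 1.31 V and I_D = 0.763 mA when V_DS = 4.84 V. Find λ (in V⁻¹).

λ = 0.0742 V⁻¹

With V_GS fixed, I_D ∝ (1 + λ V_DS) in saturation, so I_D2/I_D1 = (1 + λ V_DS2)/(1 + λ V_DS1).
0.763/0.616 = 1.239 = (1 + 4.84 λ)/(1 + 1.31 λ).
Solving: λ (I_D1 V_DS2 − I_D2 V_DS1) = I_D2 − I_D1, so λ = (0.763 − 0.616) / (0.616 × 4.84 − 0.763 × 1.31) = 0.147 / 1.98 = 0.0742 V⁻¹.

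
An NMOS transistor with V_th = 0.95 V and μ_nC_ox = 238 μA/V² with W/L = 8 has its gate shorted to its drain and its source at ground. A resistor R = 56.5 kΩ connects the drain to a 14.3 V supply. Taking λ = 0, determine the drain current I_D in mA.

With gate tied to drain, V_GS = V_DS ≥ V_GS − V_th, so the device is in saturation.
k_n = μ_nC_ox · (W/L) = 1.904 mA/V².
KCL at the drain: ½ k_n (V_GS − V_th)² = (V_DD − V_GS)/R.
Let x = V_GS − 0.95. Then 53.8 x² + x − 13.35 = 0, giving x = 0.489 V (positive root), so V_GS = 1.44 V.
I_D = (V_DD − V_GS)/R = (14.3 − 1.44) / 56.5 = 0.228 mA.

I_D = 0.228 mA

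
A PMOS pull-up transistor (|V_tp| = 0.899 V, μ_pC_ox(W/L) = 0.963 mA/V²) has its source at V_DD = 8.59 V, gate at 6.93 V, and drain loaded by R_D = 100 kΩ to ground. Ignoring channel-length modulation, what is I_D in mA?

V_SG = V_DD − V_G = 8.59 − 6.93 = 1.66 V, so V_ov = 1.66 − 0.899 = 0.761 V.
Assume saturation: I_D = ½ k_p V_ov² = 0.5 × 0.963 × 0.761² = 0.279 mA, giving V_SD = V_DD − I_D R_D = 8.59 − 0.279 × 100 = -19.3 V.
But -19.3 V < V_ov = 0.761 V, so the device is actually in triode.
In triode I_D = k_p[V_ov V_SD − ½ V_SD²] and I_D = (V_DD − V_SD)/R_D. Equating: 48.1 V_SD² − 74.28 V_SD + 8.59 = 0, giving V_SD = 0.126 V (the root below V_ov).
I_D = (8.59 − 0.126) / 100 = 0.0846 mA.

I_D = 0.0846 mA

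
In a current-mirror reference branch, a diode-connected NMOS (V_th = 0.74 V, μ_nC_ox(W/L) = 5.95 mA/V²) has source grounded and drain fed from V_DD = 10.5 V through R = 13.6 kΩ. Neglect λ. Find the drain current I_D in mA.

I_D = 0.682 mA

With gate tied to drain, V_GS = V_DS ≥ V_GS − V_th, so the device is in saturation.
KCL at the drain: ½ k_n (V_GS − V_th)² = (V_DD − V_GS)/R.
Let x = V_GS − 0.74. Then 40.5 x² + x − 9.76 = 0, giving x = 0.479 V (positive root), so V_GS = 1.22 V.
I_D = (V_DD − V_GS)/R = (10.5 − 1.22) / 13.6 = 0.682 mA.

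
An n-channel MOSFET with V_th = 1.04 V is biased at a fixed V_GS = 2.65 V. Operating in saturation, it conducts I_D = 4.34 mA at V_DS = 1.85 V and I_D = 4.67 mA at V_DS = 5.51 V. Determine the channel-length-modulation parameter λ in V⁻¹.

λ = 0.0216 V⁻¹

With V_GS fixed, I_D ∝ (1 + λ V_DS) in saturation, so I_D2/I_D1 = (1 + λ V_DS2)/(1 + λ V_DS1).
4.67/4.34 = 1.076 = (1 + 5.51 λ)/(1 + 1.85 λ).
Solving: λ (I_D1 V_DS2 − I_D2 V_DS1) = I_D2 − I_D1, so λ = (4.67 − 4.34) / (4.34 × 5.51 − 4.67 × 1.85) = 0.33 / 15.3 = 0.0216 V⁻¹.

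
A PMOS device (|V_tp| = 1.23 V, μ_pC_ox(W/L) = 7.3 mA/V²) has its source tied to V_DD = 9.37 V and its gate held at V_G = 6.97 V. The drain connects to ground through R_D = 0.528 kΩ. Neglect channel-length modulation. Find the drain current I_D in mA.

I_D = 5.00 mA

V_SG = V_DD − V_G = 9.37 − 6.97 = 2.4 V, so V_ov = 2.4 − 1.23 = 1.17 V.
Assume saturation: I_D = ½ k_p V_ov² = 0.5 × 7.3 × 1.17² = 5 mA, giving V_SD = V_DD − I_D R_D = 9.37 − 5 × 0.528 = 6.73 V.
V_SD = 6.73 V ≥ V_ov = 1.17 V, confirming saturation.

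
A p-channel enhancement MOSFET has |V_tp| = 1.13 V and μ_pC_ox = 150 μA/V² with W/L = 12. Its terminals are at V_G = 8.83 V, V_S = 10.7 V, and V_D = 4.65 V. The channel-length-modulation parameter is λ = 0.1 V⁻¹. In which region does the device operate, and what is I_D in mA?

V_SG = V_S − V_G = 10.7 − 8.83 = 1.87 V; V_SD = V_S − V_D = 10.7 − 4.65 = 6.05 V.
k_p = μ_pC_ox · (W/L) = 1.8 mA/V².
V_ov = V_SG − |V_tp| = 1.87 − 1.13 = 0.74 V.
Since V_SD = 6.05 V ≥ V_ov = 0.74 V, the device is in saturation.
I_D = ½ k_p V_ov² (1 + λ V_SD) = 0.5 × 1.8 × 0.74² × (1 + 0.1 × 6.05) = 0.791 mA.

Saturation; I_D = 0.791 mA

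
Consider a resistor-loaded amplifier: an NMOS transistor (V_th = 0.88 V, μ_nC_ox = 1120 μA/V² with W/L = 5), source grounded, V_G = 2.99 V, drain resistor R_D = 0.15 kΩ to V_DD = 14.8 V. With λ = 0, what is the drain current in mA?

V_GS = V_G = 2.99 V, so V_ov = 2.99 − 0.88 = 2.11 V.
k_n = μ_nC_ox · (W/L) = 5.6 mA/V².
Assume saturation: I_D = ½ k_n V_ov² = 0.5 × 5.6 × 2.11² = 12.5 mA, giving V_DS = V_DD − I_D R_D = 14.8 − 12.5 × 0.15 = 12.9 V.
V_DS = 12.9 V ≥ V_ov = 2.11 V, confirming saturation.

I_D = 12.5 mA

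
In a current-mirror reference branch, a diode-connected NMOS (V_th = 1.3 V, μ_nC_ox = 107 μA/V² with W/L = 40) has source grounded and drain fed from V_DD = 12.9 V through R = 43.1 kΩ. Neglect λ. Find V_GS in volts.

With gate tied to drain, V_GS = V_DS ≥ V_GS − V_th, so the device is in saturation.
k_n = μ_nC_ox · (W/L) = 4.28 mA/V².
KCL at the drain: ½ k_n (V_GS − V_th)² = (V_DD − V_GS)/R.
Let x = V_GS − 1.3. Then 92.2 x² + x − 11.6 = 0, giving x = 0.349 V (positive root), so V_GS = 1.65 V.
I_D = (V_DD − V_GS)/R = (12.9 − 1.65) / 43.1 = 0.261 mA.

V_GS = 1.65 V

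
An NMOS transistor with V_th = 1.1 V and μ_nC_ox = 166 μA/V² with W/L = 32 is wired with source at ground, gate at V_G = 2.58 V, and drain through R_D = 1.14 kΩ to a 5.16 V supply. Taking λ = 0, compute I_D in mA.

V_GS = V_G = 2.58 V, so V_ov = 2.58 − 1.1 = 1.48 V.
k_n = μ_nC_ox · (W/L) = 5.312 mA/V².
Assume saturation: I_D = ½ k_n V_ov² = 0.5 × 5.312 × 1.48² = 5.82 mA, giving V_DS = V_DD − I_D R_D = 5.16 − 5.82 × 1.14 = -1.47 V.
But -1.47 V < V_ov = 1.48 V, so the device is actually in triode.
In triode I_D = k_n[V_ov V_DS − ½ V_DS²] and I_D = (V_DD − V_DS)/R_D. Equating: 3.03 V_DS² − 9.962 V_DS + 5.16 = 0, giving V_DS = 0.644 V (the root below V_ov).
I_D = (5.16 − 0.644) / 1.14 = 3.96 mA.

I_D = 3.96 mA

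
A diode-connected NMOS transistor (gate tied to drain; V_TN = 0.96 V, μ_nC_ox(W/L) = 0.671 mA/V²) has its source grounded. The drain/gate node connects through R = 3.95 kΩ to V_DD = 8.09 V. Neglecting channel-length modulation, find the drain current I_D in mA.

I_D = 1.31 mA

With gate tied to drain, V_GS = V_DS ≥ V_GS − V_TN, so the device is in saturation.
KCL at the drain: ½ k_n (V_GS − V_TN)² = (V_DD − V_GS)/R.
Let x = V_GS − 0.96. Then 1.33 x² + x − 7.13 = 0, giving x = 1.97 V (positive root), so V_GS = 2.93 V.
I_D = (V_DD − V_GS)/R = (8.09 − 2.93) / 3.95 = 1.31 mA.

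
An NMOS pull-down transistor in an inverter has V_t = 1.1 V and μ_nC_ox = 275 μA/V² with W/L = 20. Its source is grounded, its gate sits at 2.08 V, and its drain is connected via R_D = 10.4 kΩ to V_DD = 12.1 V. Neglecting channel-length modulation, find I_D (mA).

I_D = 1.14 mA

V_GS = V_G = 2.08 V, so V_ov = 2.08 − 1.1 = 0.98 V.
k_n = μ_nC_ox · (W/L) = 5.5 mA/V².
Assume saturation: I_D = ½ k_n V_ov² = 0.5 × 5.5 × 0.98² = 2.64 mA, giving V_DS = V_DD − I_D R_D = 12.1 − 2.64 × 10.4 = -15.4 V.
But -15.4 V < V_ov = 0.98 V, so the device is actually in triode.
In triode I_D = k_n[V_ov V_DS − ½ V_DS²] and I_D = (V_DD − V_DS)/R_D. Equating: 28.6 V_DS² − 57.06 V_DS + 12.1 = 0, giving V_DS = 0.241 V (the root below V_ov).
I_D = (12.1 − 0.241) / 10.4 = 1.14 mA.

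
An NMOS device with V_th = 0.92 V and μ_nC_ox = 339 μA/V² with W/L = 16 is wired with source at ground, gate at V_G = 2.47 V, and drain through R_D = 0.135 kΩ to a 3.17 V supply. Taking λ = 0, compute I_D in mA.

I_D = 6.52 mA

V_GS = V_G = 2.47 V, so V_ov = 2.47 − 0.92 = 1.55 V.
k_n = μ_nC_ox · (W/L) = 5.424 mA/V².
Assume saturation: I_D = ½ k_n V_ov² = 0.5 × 5.424 × 1.55² = 6.52 mA, giving V_DS = V_DD − I_D R_D = 3.17 − 6.52 × 0.135 = 2.29 V.
V_DS = 2.29 V ≥ V_ov = 1.55 V, confirming saturation.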